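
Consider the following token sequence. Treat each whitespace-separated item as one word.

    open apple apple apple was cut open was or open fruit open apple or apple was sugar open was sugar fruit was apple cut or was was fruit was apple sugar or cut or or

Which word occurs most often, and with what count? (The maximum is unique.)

Unigram frequencies (highest first):
  was: 8
  apple: 7
  or: 6
  open: 5
  cut: 3
  fruit: 3
  … (1 more, each ≤ 3)

"was", 8 times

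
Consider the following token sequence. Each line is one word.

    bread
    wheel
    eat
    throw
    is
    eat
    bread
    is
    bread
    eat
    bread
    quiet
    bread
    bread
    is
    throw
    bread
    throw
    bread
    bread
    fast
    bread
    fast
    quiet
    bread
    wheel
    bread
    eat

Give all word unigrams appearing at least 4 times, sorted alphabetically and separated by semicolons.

bread; eat

Unigram counts meeting the condition (at least 4 times):
  bread: 12
  eat: 4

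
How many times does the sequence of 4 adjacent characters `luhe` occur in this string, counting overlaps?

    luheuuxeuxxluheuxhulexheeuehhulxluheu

3

Sliding a length-4 window over the 37 characters (34 positions):
  position 1–4: luhe
  position 12–15: luhe
  position 33–36: luhe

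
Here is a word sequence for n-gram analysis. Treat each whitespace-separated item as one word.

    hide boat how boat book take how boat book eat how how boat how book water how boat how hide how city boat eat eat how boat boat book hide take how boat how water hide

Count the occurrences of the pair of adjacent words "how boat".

Scanning the 35 overlapping bigram windows for "how boat":
  position 3–4: how boat
  position 7–8: how boat
  position 12–13: how boat
  position 17–18: how boat
  position 26–27: how boat
  position 32–33: how boat

6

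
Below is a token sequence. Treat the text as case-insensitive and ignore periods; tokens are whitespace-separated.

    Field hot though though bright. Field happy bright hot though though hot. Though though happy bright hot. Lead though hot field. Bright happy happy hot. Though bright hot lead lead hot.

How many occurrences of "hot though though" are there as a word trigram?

3

Scanning the 29 overlapping trigram windows for "hot though though":
  position 2–4: hot though though
  position 9–11: hot though though
  position 12–14: hot though though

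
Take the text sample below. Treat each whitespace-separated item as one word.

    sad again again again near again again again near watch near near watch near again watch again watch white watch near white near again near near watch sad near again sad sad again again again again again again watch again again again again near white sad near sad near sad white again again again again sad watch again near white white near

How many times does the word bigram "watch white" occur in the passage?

1

Scanning the 61 overlapping bigram windows for "watch white":
  position 18–19: watch white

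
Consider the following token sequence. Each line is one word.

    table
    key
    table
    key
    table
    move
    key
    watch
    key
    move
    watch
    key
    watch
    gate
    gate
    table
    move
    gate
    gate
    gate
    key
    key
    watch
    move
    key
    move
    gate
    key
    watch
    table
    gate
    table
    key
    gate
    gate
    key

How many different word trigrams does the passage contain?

32

36 tokens → 34 trigram windows in total.
Repeated trigrams (each contributes count−1 duplicates):
  gate gate key: 2
  table key table: 2
2 duplicate windows → 34 − 2 = 32 distinct.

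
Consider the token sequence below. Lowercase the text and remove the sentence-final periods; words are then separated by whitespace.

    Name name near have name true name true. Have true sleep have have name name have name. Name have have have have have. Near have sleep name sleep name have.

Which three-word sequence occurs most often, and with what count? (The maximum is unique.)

Trigram frequencies (highest first):
  have have have: 3
  have name name: 2
  name name have: 2
  name name near: 1
  name near have: 1
  near have name: 1
  … (18 more, each ≤ 1)

"have have have", 3 times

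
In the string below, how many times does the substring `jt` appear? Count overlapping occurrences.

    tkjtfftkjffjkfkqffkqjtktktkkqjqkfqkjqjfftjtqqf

Sliding a length-2 window over the 46 characters (45 positions):
  position 3–4: jt
  position 21–22: jt
  position 42–43: jt

3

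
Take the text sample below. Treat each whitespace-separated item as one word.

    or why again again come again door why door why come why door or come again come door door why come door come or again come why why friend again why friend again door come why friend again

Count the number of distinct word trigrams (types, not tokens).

38 tokens → 36 trigram windows in total.
Repeated trigrams (each contributes count−1 duplicates):
  why friend again: 3
  door why come: 2
3 duplicate windows → 36 − 3 = 33 distinct.

33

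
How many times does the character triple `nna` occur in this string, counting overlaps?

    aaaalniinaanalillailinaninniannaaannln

Sliding a length-3 window over the 38 characters (36 positions):
  position 30–32: nna

1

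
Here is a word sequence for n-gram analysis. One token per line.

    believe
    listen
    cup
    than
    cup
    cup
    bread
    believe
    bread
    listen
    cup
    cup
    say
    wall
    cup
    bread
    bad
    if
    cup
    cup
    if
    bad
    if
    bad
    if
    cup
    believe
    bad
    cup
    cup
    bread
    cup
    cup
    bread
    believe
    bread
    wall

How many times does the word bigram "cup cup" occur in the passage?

5

Scanning the 36 overlapping bigram windows for "cup cup":
  position 5–6: cup cup
  position 11–12: cup cup
  position 19–20: cup cup
  position 29–30: cup cup
  position 32–33: cup cup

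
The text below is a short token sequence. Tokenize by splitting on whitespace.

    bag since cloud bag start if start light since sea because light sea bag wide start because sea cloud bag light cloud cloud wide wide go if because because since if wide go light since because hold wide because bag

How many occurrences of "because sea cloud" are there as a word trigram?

1

Scanning the 38 overlapping trigram windows for "because sea cloud":
  position 17–19: because sea cloud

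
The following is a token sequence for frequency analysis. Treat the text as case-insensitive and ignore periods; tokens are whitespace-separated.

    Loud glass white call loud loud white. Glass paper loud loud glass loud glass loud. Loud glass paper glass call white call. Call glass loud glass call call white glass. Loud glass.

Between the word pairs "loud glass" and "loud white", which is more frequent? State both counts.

"loud glass": 6 occurrences
"loud white": 1 occurrence

"loud glass" (6 vs 1)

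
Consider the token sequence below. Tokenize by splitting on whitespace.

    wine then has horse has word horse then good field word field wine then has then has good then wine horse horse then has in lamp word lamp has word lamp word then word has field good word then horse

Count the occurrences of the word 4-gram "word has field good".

1

Scanning the 37 overlapping 4-gram windows for "word has field good":
  position 34–37: word has field good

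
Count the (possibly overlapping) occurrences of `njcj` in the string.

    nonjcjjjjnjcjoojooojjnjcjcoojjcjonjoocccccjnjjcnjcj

Sliding a length-4 window over the 51 characters (48 positions):
  position 3–6: njcj
  position 10–13: njcj
  position 22–25: njcj
  position 48–51: njcj

4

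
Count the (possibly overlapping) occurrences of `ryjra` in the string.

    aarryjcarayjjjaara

Sliding a length-5 window over the 18 characters (14 positions):
  (no match at any position)

0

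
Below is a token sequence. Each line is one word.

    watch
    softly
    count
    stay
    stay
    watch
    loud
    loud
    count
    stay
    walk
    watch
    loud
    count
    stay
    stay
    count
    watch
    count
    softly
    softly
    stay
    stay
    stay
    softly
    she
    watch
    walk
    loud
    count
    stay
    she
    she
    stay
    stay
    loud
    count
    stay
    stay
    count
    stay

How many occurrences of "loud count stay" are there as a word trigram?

4

Scanning the 39 overlapping trigram windows for "loud count stay":
  position 8–10: loud count stay
  position 13–15: loud count stay
  position 29–31: loud count stay
  position 36–38: loud count stay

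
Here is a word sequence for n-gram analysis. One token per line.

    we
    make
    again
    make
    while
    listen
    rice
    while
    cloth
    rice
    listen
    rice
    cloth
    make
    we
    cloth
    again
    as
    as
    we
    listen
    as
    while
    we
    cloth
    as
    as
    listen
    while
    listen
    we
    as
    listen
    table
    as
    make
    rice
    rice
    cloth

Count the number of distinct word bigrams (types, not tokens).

39 tokens → 38 bigram windows in total.
Repeated bigrams (each contributes count−1 duplicates):
  as as: 2
  as listen: 2
  listen rice: 2
  rice cloth: 2
  we cloth: 2
  while listen: 2
6 duplicate windows → 38 − 6 = 32 distinct.

32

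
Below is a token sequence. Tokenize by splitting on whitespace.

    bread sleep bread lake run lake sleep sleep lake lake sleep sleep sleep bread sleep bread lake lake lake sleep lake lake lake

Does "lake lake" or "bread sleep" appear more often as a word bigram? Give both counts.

"lake lake" (5 vs 2)

"lake lake": 5 occurrences
"bread sleep": 2 occurrences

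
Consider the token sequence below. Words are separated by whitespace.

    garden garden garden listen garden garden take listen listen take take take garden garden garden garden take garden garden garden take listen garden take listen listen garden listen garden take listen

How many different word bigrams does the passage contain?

31 tokens → 30 bigram windows in total.
Repeated bigrams (each contributes count−1 duplicates):
  garden garden: 8
  garden take: 5
  listen garden: 4
  take listen: 4
  garden listen: 2
  listen listen: 2
  take garden: 2
  take take: 2
21 duplicate windows → 30 − 21 = 9 distinct.

9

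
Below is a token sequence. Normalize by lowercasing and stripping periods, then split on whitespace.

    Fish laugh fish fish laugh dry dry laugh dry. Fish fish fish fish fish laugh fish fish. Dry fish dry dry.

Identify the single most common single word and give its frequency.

"fish", 11 times

Unigram frequencies (highest first):
  fish: 11
  dry: 6
  laugh: 4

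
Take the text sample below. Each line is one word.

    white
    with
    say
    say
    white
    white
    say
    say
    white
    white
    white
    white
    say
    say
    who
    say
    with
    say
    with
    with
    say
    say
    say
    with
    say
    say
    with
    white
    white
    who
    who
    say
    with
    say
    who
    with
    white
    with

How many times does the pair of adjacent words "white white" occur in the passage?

5

Scanning the 37 overlapping bigram windows for "white white":
  position 5–6: white white
  position 9–10: white white
  position 10–11: white white
  position 11–12: white white
  position 28–29: white white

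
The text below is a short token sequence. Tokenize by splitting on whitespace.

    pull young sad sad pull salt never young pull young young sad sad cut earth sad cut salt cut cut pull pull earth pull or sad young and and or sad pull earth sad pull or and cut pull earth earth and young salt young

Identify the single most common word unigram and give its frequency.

Unigram frequencies (highest first):
  pull: 9
  sad: 8
  young: 7
  cut: 5
  earth: 5
  and: 4
  … (3 more, each ≤ 3)

"pull", 9 times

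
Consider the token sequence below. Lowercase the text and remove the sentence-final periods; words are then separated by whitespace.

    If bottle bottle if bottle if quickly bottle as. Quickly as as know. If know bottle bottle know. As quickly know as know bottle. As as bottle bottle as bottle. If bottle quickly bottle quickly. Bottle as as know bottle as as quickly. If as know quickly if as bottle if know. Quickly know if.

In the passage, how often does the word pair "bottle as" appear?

5

Scanning the 54 overlapping bigram windows for "bottle as":
  position 8–9: bottle as
  position 24–25: bottle as
  position 28–29: bottle as
  position 36–37: bottle as
  position 40–41: bottle as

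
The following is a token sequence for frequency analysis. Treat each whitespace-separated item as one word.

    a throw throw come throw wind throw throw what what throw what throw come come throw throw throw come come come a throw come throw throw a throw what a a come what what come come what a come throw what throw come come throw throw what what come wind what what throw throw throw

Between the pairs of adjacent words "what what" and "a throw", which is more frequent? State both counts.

"what what" (4 vs 3)

"what what": 4 occurrences
"a throw": 3 occurrences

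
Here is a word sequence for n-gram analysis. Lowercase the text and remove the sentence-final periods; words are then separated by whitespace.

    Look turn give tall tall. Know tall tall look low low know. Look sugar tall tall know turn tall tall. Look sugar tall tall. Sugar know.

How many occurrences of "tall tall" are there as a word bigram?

5

Scanning the 25 overlapping bigram windows for "tall tall":
  position 4–5: tall tall
  position 7–8: tall tall
  position 15–16: tall tall
  position 19–20: tall tall
  position 23–24: tall tall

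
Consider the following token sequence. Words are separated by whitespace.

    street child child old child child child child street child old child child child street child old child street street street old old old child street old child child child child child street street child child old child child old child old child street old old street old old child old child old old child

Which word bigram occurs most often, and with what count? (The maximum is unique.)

"child child", 12 times

Bigram frequencies (highest first):
  child child: 12
  old child: 11
  child old: 8
  child street: 6
  old old: 5
  street child: 4
  … (3 more, each ≤ 4)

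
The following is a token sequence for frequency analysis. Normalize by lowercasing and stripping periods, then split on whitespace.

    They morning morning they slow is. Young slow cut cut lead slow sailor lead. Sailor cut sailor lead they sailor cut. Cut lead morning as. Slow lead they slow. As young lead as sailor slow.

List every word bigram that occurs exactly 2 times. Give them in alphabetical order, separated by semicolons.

cut cut; cut lead; lead they; sailor cut; sailor lead; they slow

Bigram counts meeting the condition (exactly 2 times):
  cut cut: 2
  cut lead: 2
  lead they: 2
  sailor cut: 2
  sailor lead: 2
  they slow: 2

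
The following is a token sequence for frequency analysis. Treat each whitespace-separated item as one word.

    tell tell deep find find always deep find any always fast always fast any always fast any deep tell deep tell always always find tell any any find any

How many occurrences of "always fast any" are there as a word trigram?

Scanning the 27 overlapping trigram windows for "always fast any":
  position 12–14: always fast any
  position 15–17: always fast any

2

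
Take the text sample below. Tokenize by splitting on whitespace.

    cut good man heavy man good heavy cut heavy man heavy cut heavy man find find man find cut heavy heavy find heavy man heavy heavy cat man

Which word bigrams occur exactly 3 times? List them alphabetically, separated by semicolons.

cut heavy; man heavy

Bigram counts meeting the condition (exactly 3 times):
  cut heavy: 3
  man heavy: 3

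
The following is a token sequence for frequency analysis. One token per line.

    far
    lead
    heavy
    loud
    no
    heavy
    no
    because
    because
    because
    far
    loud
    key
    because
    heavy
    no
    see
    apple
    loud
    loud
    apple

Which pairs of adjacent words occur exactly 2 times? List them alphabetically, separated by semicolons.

Bigram counts meeting the condition (exactly 2 times):
  because because: 2
  heavy no: 2

because because; heavy no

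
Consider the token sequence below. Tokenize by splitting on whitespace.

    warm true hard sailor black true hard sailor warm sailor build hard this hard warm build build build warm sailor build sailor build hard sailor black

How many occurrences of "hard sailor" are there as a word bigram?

Scanning the 25 overlapping bigram windows for "hard sailor":
  position 3–4: hard sailor
  position 7–8: hard sailor
  position 24–25: hard sailor

3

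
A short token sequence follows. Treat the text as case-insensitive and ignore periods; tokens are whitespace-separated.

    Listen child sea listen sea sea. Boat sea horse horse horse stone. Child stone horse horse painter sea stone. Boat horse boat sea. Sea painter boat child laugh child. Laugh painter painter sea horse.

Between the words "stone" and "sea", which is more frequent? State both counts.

"sea" (8 vs 3)

"stone": 3 occurrences
"sea": 8 occurrences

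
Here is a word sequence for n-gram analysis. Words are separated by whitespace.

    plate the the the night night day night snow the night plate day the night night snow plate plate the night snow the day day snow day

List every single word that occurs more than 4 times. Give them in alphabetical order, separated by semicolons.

day; night; the

Unigram counts meeting the condition (more than 4 times):
  day: 5
  night: 7
  the: 7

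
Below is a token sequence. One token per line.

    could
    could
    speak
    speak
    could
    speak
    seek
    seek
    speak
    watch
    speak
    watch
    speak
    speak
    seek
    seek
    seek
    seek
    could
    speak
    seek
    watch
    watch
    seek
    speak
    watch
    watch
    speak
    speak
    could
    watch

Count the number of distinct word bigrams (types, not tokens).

14

31 tokens → 30 bigram windows in total.
Repeated bigrams (each contributes count−1 duplicates):
  seek seek: 4
  could speak: 3
  speak seek: 3
  speak speak: 3
  speak watch: 3
  watch speak: 3
  seek speak: 2
  speak could: 2
  … (1 more repeated)
16 duplicate windows → 30 − 16 = 14 distinct.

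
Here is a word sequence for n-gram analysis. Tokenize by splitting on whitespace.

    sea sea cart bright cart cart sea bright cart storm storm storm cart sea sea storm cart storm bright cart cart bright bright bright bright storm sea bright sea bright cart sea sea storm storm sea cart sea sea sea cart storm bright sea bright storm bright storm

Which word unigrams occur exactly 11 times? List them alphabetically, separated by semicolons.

Unigram counts meeting the condition (exactly 11 times):
  cart: 11
  storm: 11

cart; storm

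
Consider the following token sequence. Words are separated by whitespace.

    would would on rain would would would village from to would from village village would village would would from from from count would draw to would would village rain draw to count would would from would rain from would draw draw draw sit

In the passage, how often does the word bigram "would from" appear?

3

Scanning the 42 overlapping bigram windows for "would from":
  position 11–12: would from
  position 18–19: would from
  position 34–35: would from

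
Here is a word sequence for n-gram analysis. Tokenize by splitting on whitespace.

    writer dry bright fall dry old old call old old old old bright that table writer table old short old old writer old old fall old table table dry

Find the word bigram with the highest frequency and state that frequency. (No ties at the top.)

"old old", 6 times

Bigram frequencies (highest first):
  old old: 6
  writer dry: 1
  dry bright: 1
  bright fall: 1
  fall dry: 1
  dry old: 1
  … (17 more, each ≤ 1)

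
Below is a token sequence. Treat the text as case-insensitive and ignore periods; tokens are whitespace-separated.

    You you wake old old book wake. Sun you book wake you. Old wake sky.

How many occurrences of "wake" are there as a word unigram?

Scanning the 15 tokens for "wake":
  position 3: wake
  position 7: wake
  position 11: wake
  position 14: wake

4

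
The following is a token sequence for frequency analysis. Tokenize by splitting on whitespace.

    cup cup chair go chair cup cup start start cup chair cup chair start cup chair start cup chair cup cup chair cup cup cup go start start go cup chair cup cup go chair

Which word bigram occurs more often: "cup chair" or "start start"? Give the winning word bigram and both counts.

"cup chair": 7 occurrences
"start start": 2 occurrences

"cup chair" (7 vs 2)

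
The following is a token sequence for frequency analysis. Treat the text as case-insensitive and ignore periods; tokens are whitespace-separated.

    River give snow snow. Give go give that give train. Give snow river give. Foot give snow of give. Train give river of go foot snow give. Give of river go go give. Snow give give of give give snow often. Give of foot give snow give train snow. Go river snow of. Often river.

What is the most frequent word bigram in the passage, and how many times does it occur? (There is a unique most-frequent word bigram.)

"give snow", 6 times

Bigram frequencies (highest first):
  give snow: 6
  snow give: 4
  give train: 3
  give give: 3
  give of: 3
  river give: 2
  … (28 more, each ≤ 2)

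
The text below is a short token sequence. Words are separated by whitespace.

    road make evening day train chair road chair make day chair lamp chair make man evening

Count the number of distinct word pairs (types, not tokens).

16 tokens → 15 bigram windows in total.
Repeated bigrams (each contributes count−1 duplicates):
  chair make: 2
1 duplicate windows → 15 − 1 = 14 distinct.

14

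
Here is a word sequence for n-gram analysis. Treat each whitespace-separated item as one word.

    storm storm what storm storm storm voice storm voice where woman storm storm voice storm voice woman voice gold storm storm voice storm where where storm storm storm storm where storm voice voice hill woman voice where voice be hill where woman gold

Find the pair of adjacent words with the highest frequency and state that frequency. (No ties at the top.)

"storm storm", 8 times

Bigram frequencies (highest first):
  storm storm: 8
  storm voice: 6
  voice storm: 3
  voice where: 2
  where woman: 2
  woman voice: 2
  … (17 more, each ≤ 2)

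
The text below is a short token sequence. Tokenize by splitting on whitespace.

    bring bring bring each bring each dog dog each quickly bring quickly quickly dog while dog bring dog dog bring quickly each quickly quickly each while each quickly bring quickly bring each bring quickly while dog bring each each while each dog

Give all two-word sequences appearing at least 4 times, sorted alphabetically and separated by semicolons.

bring each; bring quickly

Bigram counts meeting the condition (at least 4 times):
  bring each: 4
  bring quickly: 4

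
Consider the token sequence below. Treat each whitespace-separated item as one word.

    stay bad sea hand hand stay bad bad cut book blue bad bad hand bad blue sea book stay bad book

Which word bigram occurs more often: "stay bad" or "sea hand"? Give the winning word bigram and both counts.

"stay bad" (3 vs 1)

"stay bad": 3 occurrences
"sea hand": 1 occurrence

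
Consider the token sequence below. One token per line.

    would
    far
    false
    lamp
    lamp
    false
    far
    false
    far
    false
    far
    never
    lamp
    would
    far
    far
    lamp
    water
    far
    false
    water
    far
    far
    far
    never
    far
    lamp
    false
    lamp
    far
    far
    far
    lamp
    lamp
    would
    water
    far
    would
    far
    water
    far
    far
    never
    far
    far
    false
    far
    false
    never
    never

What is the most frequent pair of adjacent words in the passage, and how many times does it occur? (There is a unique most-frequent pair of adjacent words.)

Bigram frequencies (highest first):
  far far: 7
  far false: 6
  false far: 4
  water far: 4
  would far: 3
  far never: 3
  … (15 more, each ≤ 3)

"far far", 7 times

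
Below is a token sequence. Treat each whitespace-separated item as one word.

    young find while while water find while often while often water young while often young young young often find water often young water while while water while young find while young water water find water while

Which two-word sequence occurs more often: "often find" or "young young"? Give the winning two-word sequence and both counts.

"often find": 1 occurrence
"young young": 2 occurrences

"young young" (2 vs 1)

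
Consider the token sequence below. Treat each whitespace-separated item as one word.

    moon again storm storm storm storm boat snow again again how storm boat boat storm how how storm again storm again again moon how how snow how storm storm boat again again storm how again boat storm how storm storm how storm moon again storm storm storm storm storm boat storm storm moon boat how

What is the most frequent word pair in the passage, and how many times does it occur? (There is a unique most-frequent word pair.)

Bigram frequencies (highest first):
  storm storm: 10
  how storm: 5
  again storm: 4
  storm boat: 4
  storm how: 4
  again again: 3
  … (18 more, each ≤ 3)

"storm storm", 10 times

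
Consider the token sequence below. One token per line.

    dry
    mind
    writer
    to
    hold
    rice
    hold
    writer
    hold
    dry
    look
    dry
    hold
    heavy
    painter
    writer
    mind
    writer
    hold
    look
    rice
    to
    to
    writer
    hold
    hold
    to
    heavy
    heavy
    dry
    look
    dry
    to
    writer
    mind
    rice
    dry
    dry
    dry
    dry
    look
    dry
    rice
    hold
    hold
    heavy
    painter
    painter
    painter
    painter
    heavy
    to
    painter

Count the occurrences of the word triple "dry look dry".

3

Scanning the 51 overlapping trigram windows for "dry look dry":
  position 10–12: dry look dry
  position 30–32: dry look dry
  position 40–42: dry look dry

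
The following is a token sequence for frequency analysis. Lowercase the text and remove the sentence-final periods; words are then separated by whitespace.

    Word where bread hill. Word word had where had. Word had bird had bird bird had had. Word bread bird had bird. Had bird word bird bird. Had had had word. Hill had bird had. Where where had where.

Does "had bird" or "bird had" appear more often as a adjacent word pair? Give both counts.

"had bird": 5 occurrences
"bird had": 6 occurrences

"bird had" (6 vs 5)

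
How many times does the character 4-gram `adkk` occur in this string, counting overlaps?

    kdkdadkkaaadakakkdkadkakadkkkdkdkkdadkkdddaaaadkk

4

Sliding a length-4 window over the 49 characters (46 positions):
  position 5–8: adkk
  position 25–28: adkk
  position 36–39: adkk
  position 46–49: adkk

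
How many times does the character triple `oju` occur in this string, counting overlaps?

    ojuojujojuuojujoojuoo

Sliding a length-3 window over the 21 characters (19 positions):
  position 1–3: oju
  position 4–6: oju
  position 8–10: oju
  position 12–14: oju
  position 17–19: oju

5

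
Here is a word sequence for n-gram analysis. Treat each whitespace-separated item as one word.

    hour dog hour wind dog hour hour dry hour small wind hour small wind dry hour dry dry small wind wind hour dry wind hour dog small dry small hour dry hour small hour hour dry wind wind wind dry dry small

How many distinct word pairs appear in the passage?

18

42 tokens → 41 bigram windows in total.
Repeated bigrams (each contributes count−1 duplicates):
  hour dry: 5
  dry hour: 3
  dry small: 3
  hour small: 3
  small wind: 3
  wind hour: 3
  wind wind: 3
  dog hour: 2
  … (6 more repeated)
23 duplicate windows → 41 − 23 = 18 distinct.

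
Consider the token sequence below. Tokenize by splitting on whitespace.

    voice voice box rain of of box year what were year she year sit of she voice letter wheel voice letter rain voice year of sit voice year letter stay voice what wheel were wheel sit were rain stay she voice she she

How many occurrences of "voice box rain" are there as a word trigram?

1

Scanning the 41 overlapping trigram windows for "voice box rain":
  position 2–4: voice box rain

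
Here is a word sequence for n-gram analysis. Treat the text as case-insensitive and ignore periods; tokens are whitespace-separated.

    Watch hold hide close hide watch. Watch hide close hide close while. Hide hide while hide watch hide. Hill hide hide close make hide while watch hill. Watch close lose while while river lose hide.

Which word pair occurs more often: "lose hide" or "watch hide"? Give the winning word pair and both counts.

"watch hide" (2 vs 1)

"lose hide": 1 occurrence
"watch hide": 2 occurrences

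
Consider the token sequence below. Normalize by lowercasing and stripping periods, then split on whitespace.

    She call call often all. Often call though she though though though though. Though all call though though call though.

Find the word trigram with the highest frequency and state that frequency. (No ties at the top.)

Trigram frequencies (highest first):
  though though though: 3
  she call call: 1
  call call often: 1
  call often all: 1
  often all often: 1
  all often call: 1
  … (10 more, each ≤ 1)

"though though though", 3 times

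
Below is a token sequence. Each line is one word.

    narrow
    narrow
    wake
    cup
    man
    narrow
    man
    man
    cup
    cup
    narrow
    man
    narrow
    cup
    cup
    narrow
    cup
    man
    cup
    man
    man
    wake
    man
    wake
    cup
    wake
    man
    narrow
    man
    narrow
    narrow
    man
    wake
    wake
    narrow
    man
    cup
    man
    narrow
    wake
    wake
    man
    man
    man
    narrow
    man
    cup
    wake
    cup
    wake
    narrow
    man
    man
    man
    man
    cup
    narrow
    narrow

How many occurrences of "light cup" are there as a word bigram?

Scanning the 57 overlapping bigram windows for "light cup":
  (none found)

0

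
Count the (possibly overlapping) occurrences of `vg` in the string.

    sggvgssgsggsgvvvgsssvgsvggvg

Sliding a length-2 window over the 28 characters (27 positions):
  position 4–5: vg
  position 16–17: vg
  position 21–22: vg
  position 24–25: vg
  position 27–28: vg

5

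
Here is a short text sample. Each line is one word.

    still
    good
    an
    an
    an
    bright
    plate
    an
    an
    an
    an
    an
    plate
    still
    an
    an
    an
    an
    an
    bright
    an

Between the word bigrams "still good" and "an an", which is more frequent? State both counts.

"still good": 1 occurrence
"an an": 10 occurrences

"an an" (10 vs 1)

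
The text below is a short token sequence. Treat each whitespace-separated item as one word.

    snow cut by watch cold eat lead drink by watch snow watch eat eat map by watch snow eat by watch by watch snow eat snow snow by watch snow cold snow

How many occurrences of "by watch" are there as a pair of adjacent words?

6

Scanning the 31 overlapping bigram windows for "by watch":
  position 3–4: by watch
  position 9–10: by watch
  position 16–17: by watch
  position 20–21: by watch
  position 22–23: by watch
  position 28–29: by watch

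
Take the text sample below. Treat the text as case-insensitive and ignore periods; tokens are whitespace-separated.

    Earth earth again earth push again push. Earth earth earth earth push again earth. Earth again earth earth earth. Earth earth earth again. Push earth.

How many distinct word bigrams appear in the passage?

7

25 tokens → 24 bigram windows in total.
Repeated bigrams (each contributes count−1 duplicates):
  earth earth: 10
  again earth: 3
  earth again: 3
  again push: 2
  earth push: 2
  push again: 2
  push earth: 2
17 duplicate windows → 24 − 17 = 7 distinct.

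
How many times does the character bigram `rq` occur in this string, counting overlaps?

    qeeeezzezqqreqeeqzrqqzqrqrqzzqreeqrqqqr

Sliding a length-2 window over the 39 characters (38 positions):
  position 19–20: rq
  position 24–25: rq
  position 26–27: rq
  position 35–36: rq

4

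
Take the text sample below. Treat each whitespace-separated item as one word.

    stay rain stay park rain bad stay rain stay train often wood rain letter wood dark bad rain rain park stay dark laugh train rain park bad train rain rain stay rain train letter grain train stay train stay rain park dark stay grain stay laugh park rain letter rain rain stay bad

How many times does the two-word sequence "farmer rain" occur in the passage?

0

Scanning the 52 overlapping bigram windows for "farmer rain":
  (none found)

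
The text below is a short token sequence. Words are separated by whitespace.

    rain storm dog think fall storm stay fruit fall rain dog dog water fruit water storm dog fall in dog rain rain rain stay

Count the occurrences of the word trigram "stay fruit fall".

Scanning the 22 overlapping trigram windows for "stay fruit fall":
  position 7–9: stay fruit fall

1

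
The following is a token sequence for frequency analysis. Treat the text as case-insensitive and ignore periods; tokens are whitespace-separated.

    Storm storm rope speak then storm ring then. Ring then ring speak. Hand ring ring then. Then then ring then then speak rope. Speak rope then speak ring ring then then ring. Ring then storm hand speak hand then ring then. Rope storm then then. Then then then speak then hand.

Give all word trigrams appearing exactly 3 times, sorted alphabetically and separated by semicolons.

ring ring then; ring then then; then ring then

Trigram counts meeting the condition (exactly 3 times):
  ring ring then: 3
  ring then then: 3
  then ring then: 3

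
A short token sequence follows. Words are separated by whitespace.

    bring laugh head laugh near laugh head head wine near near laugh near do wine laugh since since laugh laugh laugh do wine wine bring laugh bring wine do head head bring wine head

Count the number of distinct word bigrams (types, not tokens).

25

34 tokens → 33 bigram windows in total.
Repeated bigrams (each contributes count−1 duplicates):
  bring laugh: 2
  bring wine: 2
  do wine: 2
  head head: 2
  laugh head: 2
  laugh laugh: 2
  laugh near: 2
  near laugh: 2
8 duplicate windows → 33 − 8 = 25 distinct.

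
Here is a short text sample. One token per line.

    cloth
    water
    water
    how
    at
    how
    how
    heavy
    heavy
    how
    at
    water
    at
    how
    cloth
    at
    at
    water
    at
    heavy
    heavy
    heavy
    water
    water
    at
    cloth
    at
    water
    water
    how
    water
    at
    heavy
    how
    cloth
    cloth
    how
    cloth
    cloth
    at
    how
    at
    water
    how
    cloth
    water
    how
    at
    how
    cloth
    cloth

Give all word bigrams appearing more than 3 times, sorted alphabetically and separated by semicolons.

Bigram counts meeting the condition (more than 3 times):
  at how: 4
  at water: 4
  how at: 4
  how cloth: 5
  water at: 4
  water how: 4

at how; at water; how at; how cloth; water at; water how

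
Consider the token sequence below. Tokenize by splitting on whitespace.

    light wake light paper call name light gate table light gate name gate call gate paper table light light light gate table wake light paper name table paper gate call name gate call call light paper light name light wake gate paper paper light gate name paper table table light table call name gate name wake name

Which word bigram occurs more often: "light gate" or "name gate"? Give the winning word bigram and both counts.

"light gate" (4 vs 3)

"light gate": 4 occurrences
"name gate": 3 occurrences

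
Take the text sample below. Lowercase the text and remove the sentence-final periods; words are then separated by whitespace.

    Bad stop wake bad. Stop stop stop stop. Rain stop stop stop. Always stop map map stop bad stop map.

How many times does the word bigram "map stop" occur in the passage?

1

Scanning the 19 overlapping bigram windows for "map stop":
  position 16–17: map stop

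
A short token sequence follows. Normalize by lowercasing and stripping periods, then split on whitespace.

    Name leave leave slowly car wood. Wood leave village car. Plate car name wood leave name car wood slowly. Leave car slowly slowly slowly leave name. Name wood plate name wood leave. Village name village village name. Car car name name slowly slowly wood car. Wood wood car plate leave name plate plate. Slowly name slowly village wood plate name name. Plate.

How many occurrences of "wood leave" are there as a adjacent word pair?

Scanning the 61 overlapping bigram windows for "wood leave":
  position 7–8: wood leave
  position 14–15: wood leave
  position 31–32: wood leave

3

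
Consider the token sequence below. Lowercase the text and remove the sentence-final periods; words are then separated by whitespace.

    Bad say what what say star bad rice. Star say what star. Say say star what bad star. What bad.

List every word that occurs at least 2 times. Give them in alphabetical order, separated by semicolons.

bad; say; star; what

Unigram counts meeting the condition (at least 2 times):
  bad: 4
  say: 5
  star: 5
  what: 5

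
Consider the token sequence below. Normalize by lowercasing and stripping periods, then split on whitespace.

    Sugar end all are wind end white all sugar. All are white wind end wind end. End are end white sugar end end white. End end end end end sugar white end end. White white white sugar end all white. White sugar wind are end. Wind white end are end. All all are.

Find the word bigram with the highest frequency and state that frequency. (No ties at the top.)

"end end", 7 times

Bigram frequencies (highest first):
  end end: 7
  end white: 4
  sugar end: 3
  end all: 3
  all are: 3
  wind end: 3
  … (19 more, each ≤ 3)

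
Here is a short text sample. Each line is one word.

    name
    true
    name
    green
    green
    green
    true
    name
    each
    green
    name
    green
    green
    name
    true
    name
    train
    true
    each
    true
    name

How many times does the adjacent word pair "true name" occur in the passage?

4

Scanning the 20 overlapping bigram windows for "true name":
  position 2–3: true name
  position 7–8: true name
  position 15–16: true name
  position 20–21: true name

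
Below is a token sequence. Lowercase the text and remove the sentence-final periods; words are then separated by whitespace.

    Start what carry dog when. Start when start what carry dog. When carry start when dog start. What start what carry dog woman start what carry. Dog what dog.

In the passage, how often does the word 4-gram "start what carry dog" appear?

4

Scanning the 26 overlapping 4-gram windows for "start what carry dog":
  position 1–4: start what carry dog
  position 8–11: start what carry dog
  position 19–22: start what carry dog
  position 24–27: start what carry dog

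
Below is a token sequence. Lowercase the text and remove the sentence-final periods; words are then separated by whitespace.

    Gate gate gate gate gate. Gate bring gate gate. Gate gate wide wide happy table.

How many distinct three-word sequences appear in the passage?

8

15 tokens → 13 trigram windows in total.
Repeated trigrams (each contributes count−1 duplicates):
  gate gate gate: 6
5 duplicate windows → 13 − 5 = 8 distinct.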